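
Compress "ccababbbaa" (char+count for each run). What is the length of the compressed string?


Input: ccababbbaa
Runs:
  'c' x 2 => "c2"
  'a' x 1 => "a1"
  'b' x 1 => "b1"
  'a' x 1 => "a1"
  'b' x 3 => "b3"
  'a' x 2 => "a2"
Compressed: "c2a1b1a1b3a2"
Compressed length: 12

12


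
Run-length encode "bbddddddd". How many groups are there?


Input: bbddddddd
Scanning for consecutive runs:
  Group 1: 'b' x 2 (positions 0-1)
  Group 2: 'd' x 7 (positions 2-8)
Total groups: 2

2


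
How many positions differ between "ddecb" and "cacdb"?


Comparing "ddecb" and "cacdb" position by position:
  Position 0: 'd' vs 'c' => DIFFER
  Position 1: 'd' vs 'a' => DIFFER
  Position 2: 'e' vs 'c' => DIFFER
  Position 3: 'c' vs 'd' => DIFFER
  Position 4: 'b' vs 'b' => same
Positions that differ: 4

4


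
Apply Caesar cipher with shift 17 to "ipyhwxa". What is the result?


Caesar cipher: shift "ipyhwxa" by 17
  'i' (pos 8) + 17 = pos 25 = 'z'
  'p' (pos 15) + 17 = pos 6 = 'g'
  'y' (pos 24) + 17 = pos 15 = 'p'
  'h' (pos 7) + 17 = pos 24 = 'y'
  'w' (pos 22) + 17 = pos 13 = 'n'
  'x' (pos 23) + 17 = pos 14 = 'o'
  'a' (pos 0) + 17 = pos 17 = 'r'
Result: zgpynor

zgpynor


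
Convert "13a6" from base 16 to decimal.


Input: "13a6" in base 16
Positional expansion:
  Digit '1' (value 1) x 16^3 = 4096
  Digit '3' (value 3) x 16^2 = 768
  Digit 'a' (value 10) x 16^1 = 160
  Digit '6' (value 6) x 16^0 = 6
Sum = 5030

5030


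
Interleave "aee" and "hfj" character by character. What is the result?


Interleaving "aee" and "hfj":
  Position 0: 'a' from first, 'h' from second => "ah"
  Position 1: 'e' from first, 'f' from second => "ef"
  Position 2: 'e' from first, 'j' from second => "ej"
Result: ahefej

ahefej


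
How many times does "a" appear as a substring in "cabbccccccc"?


Searching for "a" in "cabbccccccc"
Scanning each position:
  Position 0: "c" => no
  Position 1: "a" => MATCH
  Position 2: "b" => no
  Position 3: "b" => no
  Position 4: "c" => no
  Position 5: "c" => no
  Position 6: "c" => no
  Position 7: "c" => no
  Position 8: "c" => no
  Position 9: "c" => no
  Position 10: "c" => no
Total occurrences: 1

1


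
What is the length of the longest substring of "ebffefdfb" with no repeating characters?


Input: "ebffefdfb"
Sliding window (track last position of each char):
  Position 0 ('e'): window [0,0] length 1 -- new best
  Position 1 ('b'): window [0,1] length 2 -- new best
  Position 2 ('f'): window [0,2] length 3 -- new best
  Position 3 ('f'): repeat (last at 2), move window start to 3
  Position 3 ('f'): window [3,3] length 1
  Position 4 ('e'): window [3,4] length 2
  Position 5 ('f'): repeat (last at 3), move window start to 4
  Position 5 ('f'): window [4,5] length 2
  Position 6 ('d'): window [4,6] length 3
  Position 7 ('f'): repeat (last at 5), move window start to 6
  Position 7 ('f'): window [6,7] length 2
  Position 8 ('b'): window [6,8] length 3
Longest substring with no repeats: "ebf" with length 3

3


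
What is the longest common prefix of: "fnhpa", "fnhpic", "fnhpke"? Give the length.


Words: fnhpa, fnhpic, fnhpke
  Position 0: all 'f' => match
  Position 1: all 'n' => match
  Position 2: all 'h' => match
  Position 3: all 'p' => match
  Position 4: ('a', 'i', 'k') => mismatch, stop
LCP = "fnhp" (length 4)

4


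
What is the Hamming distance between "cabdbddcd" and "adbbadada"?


Comparing "cabdbddcd" and "adbbadada" position by position:
  Position 0: 'c' vs 'a' => differ
  Position 1: 'a' vs 'd' => differ
  Position 2: 'b' vs 'b' => same
  Position 3: 'd' vs 'b' => differ
  Position 4: 'b' vs 'a' => differ
  Position 5: 'd' vs 'd' => same
  Position 6: 'd' vs 'a' => differ
  Position 7: 'c' vs 'd' => differ
  Position 8: 'd' vs 'a' => differ
Total differences (Hamming distance): 7

7


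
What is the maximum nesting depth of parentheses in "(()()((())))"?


Input: "(()()((())))"
Tracking depth:
  Position 0 '(': depth becomes 1
  Position 1 '(': depth becomes 2
  Position 2 ')': depth becomes 1
  Position 3 '(': depth becomes 2
  Position 4 ')': depth becomes 1
  Position 5 '(': depth becomes 2
  Position 6 '(': depth becomes 3
  Position 7 '(': depth becomes 4
  Position 8 ')': depth becomes 3
  Position 9 ')': depth becomes 2
  Position 10 ')': depth becomes 1
  Position 11 ')': depth becomes 0
Maximum depth reached: 4

4


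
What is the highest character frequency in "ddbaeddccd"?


Input: ddbaeddccd
Character counts:
  'a': 1
  'b': 1
  'c': 2
  'd': 5
  'e': 1
Maximum frequency: 5

5


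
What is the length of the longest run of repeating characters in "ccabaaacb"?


Input: "ccabaaacb"
Scanning for longest run:
  Position 1 ('c'): continues run of 'c', length=2
  Position 2 ('a'): new char, reset run to 1
  Position 3 ('b'): new char, reset run to 1
  Position 4 ('a'): new char, reset run to 1
  Position 5 ('a'): continues run of 'a', length=2
  Position 6 ('a'): continues run of 'a', length=3
  Position 7 ('c'): new char, reset run to 1
  Position 8 ('b'): new char, reset run to 1
Longest run: 'a' with length 3

3


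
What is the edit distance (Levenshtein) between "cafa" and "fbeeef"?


Computing edit distance: "cafa" -> "fbeeef"
DP table:
           f    b    e    e    e    f
      0    1    2    3    4    5    6
  c   1    1    2    3    4    5    6
  a   2    2    2    3    4    5    6
  f   3    2    3    3    4    5    5
  a   4    3    3    4    4    5    6
Edit distance = dp[4][6] = 6

6


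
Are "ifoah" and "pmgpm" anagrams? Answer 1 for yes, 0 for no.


Strings: "ifoah", "pmgpm"
Sorted first:  afhio
Sorted second: gmmpp
Differ at position 0: 'a' vs 'g' => not anagrams

0


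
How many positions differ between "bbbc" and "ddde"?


Comparing "bbbc" and "ddde" position by position:
  Position 0: 'b' vs 'd' => DIFFER
  Position 1: 'b' vs 'd' => DIFFER
  Position 2: 'b' vs 'd' => DIFFER
  Position 3: 'c' vs 'e' => DIFFER
Positions that differ: 4

4


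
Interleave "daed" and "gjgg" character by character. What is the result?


Interleaving "daed" and "gjgg":
  Position 0: 'd' from first, 'g' from second => "dg"
  Position 1: 'a' from first, 'j' from second => "aj"
  Position 2: 'e' from first, 'g' from second => "eg"
  Position 3: 'd' from first, 'g' from second => "dg"
Result: dgajegdg

dgajegdg


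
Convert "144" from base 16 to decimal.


Input: "144" in base 16
Positional expansion:
  Digit '1' (value 1) x 16^2 = 256
  Digit '4' (value 4) x 16^1 = 64
  Digit '4' (value 4) x 16^0 = 4
Sum = 324

324


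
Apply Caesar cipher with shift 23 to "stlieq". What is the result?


Caesar cipher: shift "stlieq" by 23
  's' (pos 18) + 23 = pos 15 = 'p'
  't' (pos 19) + 23 = pos 16 = 'q'
  'l' (pos 11) + 23 = pos 8 = 'i'
  'i' (pos 8) + 23 = pos 5 = 'f'
  'e' (pos 4) + 23 = pos 1 = 'b'
  'q' (pos 16) + 23 = pos 13 = 'n'
Result: pqifbn

pqifbn


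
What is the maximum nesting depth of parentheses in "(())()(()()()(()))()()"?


Input: "(())()(()()()(()))()()"
Tracking depth:
  Position 0 '(': depth becomes 1
  Position 1 '(': depth becomes 2
  Position 2 ')': depth becomes 1
  Position 3 ')': depth becomes 0
  Position 4 '(': depth becomes 1
  Position 5 ')': depth becomes 0
  Position 6 '(': depth becomes 1
  Position 7 '(': depth becomes 2
  Position 8 ')': depth becomes 1
  Position 9 '(': depth becomes 2
  Position 10 ')': depth becomes 1
  Position 11 '(': depth becomes 2
  Position 12 ')': depth becomes 1
  Position 13 '(': depth becomes 2
  Position 14 '(': depth becomes 3
  Position 15 ')': depth becomes 2
  Position 16 ')': depth becomes 1
  Position 17 ')': depth becomes 0
  Position 18 '(': depth becomes 1
  Position 19 ')': depth becomes 0
  Position 20 '(': depth becomes 1
  Position 21 ')': depth becomes 0
Maximum depth reached: 3

3


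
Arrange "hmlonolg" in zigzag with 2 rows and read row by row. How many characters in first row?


Zigzag "hmlonolg" into 2 rows:
Placing characters:
  'h' => row 0
  'm' => row 1
  'l' => row 0
  'o' => row 1
  'n' => row 0
  'o' => row 1
  'l' => row 0
  'g' => row 1
Rows:
  Row 0: "hlnl"
  Row 1: "moog"
First row length: 4

4


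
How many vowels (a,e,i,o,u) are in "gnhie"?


Input: gnhie
Checking each character:
  'g' at position 0: consonant
  'n' at position 1: consonant
  'h' at position 2: consonant
  'i' at position 3: vowel (running total: 1)
  'e' at position 4: vowel (running total: 2)
Total vowels: 2

2


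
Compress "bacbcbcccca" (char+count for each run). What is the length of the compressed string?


Input: bacbcbcccca
Runs:
  'b' x 1 => "b1"
  'a' x 1 => "a1"
  'c' x 1 => "c1"
  'b' x 1 => "b1"
  'c' x 1 => "c1"
  'b' x 1 => "b1"
  'c' x 4 => "c4"
  'a' x 1 => "a1"
Compressed: "b1a1c1b1c1b1c4a1"
Compressed length: 16

16


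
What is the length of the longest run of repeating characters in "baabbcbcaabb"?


Input: "baabbcbcaabb"
Scanning for longest run:
  Position 1 ('a'): new char, reset run to 1
  Position 2 ('a'): continues run of 'a', length=2
  Position 3 ('b'): new char, reset run to 1
  Position 4 ('b'): continues run of 'b', length=2
  Position 5 ('c'): new char, reset run to 1
  Position 6 ('b'): new char, reset run to 1
  Position 7 ('c'): new char, reset run to 1
  Position 8 ('a'): new char, reset run to 1
  Position 9 ('a'): continues run of 'a', length=2
  Position 10 ('b'): new char, reset run to 1
  Position 11 ('b'): continues run of 'b', length=2
Longest run: 'a' with length 2

2


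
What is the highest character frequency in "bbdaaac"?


Input: bbdaaac
Character counts:
  'a': 3
  'b': 2
  'c': 1
  'd': 1
Maximum frequency: 3

3


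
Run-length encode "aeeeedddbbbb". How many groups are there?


Input: aeeeedddbbbb
Scanning for consecutive runs:
  Group 1: 'a' x 1 (positions 0-0)
  Group 2: 'e' x 4 (positions 1-4)
  Group 3: 'd' x 3 (positions 5-7)
  Group 4: 'b' x 4 (positions 8-11)
Total groups: 4

4


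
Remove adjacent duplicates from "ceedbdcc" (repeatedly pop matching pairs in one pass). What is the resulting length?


Input: ceedbdcc
Stack-based adjacent duplicate removal:
  Read 'c': push. Stack: c
  Read 'e': push. Stack: ce
  Read 'e': matches stack top 'e' => pop. Stack: c
  Read 'd': push. Stack: cd
  Read 'b': push. Stack: cdb
  Read 'd': push. Stack: cdbd
  Read 'c': push. Stack: cdbdc
  Read 'c': matches stack top 'c' => pop. Stack: cdbd
Final stack: "cdbd" (length 4)

4


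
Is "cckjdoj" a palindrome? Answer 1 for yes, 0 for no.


Input: cckjdoj
Reversed: jodjkcc
  Compare pos 0 ('c') with pos 6 ('j'): MISMATCH
  Compare pos 1 ('c') with pos 5 ('o'): MISMATCH
  Compare pos 2 ('k') with pos 4 ('d'): MISMATCH
Result: not a palindrome

0


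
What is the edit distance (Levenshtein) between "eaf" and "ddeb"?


Computing edit distance: "eaf" -> "ddeb"
DP table:
           d    d    e    b
      0    1    2    3    4
  e   1    1    2    2    3
  a   2    2    2    3    3
  f   3    3    3    3    4
Edit distance = dp[3][4] = 4

4


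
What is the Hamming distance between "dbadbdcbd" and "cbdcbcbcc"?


Comparing "dbadbdcbd" and "cbdcbcbcc" position by position:
  Position 0: 'd' vs 'c' => differ
  Position 1: 'b' vs 'b' => same
  Position 2: 'a' vs 'd' => differ
  Position 3: 'd' vs 'c' => differ
  Position 4: 'b' vs 'b' => same
  Position 5: 'd' vs 'c' => differ
  Position 6: 'c' vs 'b' => differ
  Position 7: 'b' vs 'c' => differ
  Position 8: 'd' vs 'c' => differ
Total differences (Hamming distance): 7

7


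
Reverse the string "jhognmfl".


Input: jhognmfl
Reading characters right to left:
  Position 7: 'l'
  Position 6: 'f'
  Position 5: 'm'
  Position 4: 'n'
  Position 3: 'g'
  Position 2: 'o'
  Position 1: 'h'
  Position 0: 'j'
Reversed: lfmngohj

lfmngohj


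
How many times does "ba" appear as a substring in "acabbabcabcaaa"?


Searching for "ba" in "acabbabcabcaaa"
Scanning each position:
  Position 0: "ac" => no
  Position 1: "ca" => no
  Position 2: "ab" => no
  Position 3: "bb" => no
  Position 4: "ba" => MATCH
  Position 5: "ab" => no
  Position 6: "bc" => no
  Position 7: "ca" => no
  Position 8: "ab" => no
  Position 9: "bc" => no
  Position 10: "ca" => no
  Position 11: "aa" => no
  Position 12: "aa" => no
Total occurrences: 1

1


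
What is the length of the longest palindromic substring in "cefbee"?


Input: "cefbee"
Checking substrings for palindromes:
  [4:6] "ee" (len 2) => palindrome
Longest palindromic substring: "ee" with length 2

2


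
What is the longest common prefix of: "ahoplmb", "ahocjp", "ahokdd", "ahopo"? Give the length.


Words: ahoplmb, ahocjp, ahokdd, ahopo
  Position 0: all 'a' => match
  Position 1: all 'h' => match
  Position 2: all 'o' => match
  Position 3: ('p', 'c', 'k', 'p') => mismatch, stop
LCP = "aho" (length 3)

3


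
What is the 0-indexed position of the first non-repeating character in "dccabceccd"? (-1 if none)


Input: dccabceccd
Character frequencies:
  'a': 1
  'b': 1
  'c': 5
  'd': 2
  'e': 1
Scanning left to right for freq == 1:
  Position 0 ('d'): freq=2, skip
  Position 1 ('c'): freq=5, skip
  Position 2 ('c'): freq=5, skip
  Position 3 ('a'): unique! => answer = 3

3


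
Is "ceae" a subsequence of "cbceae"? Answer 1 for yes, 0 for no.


Check if "ceae" is a subsequence of "cbceae"
Greedy scan:
  Position 0 ('c'): matches sub[0] = 'c'
  Position 1 ('b'): no match needed
  Position 2 ('c'): no match needed
  Position 3 ('e'): matches sub[1] = 'e'
  Position 4 ('a'): matches sub[2] = 'a'
  Position 5 ('e'): matches sub[3] = 'e'
All 4 characters matched => is a subsequence

1


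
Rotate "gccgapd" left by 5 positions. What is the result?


Input: "gccgapd", rotate left by 5
First 5 characters: "gccga"
Remaining characters: "pd"
Concatenate remaining + first: "pd" + "gccga" = "pdgccga"

pdgccga


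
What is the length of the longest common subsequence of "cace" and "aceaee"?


LCS of "cace" and "aceaee"
DP table:
           a    c    e    a    e    e
      0    0    0    0    0    0    0
  c   0    0    1    1    1    1    1
  a   0    1    1    1    2    2    2
  c   0    1    2    2    2    2    2
  e   0    1    2    3    3    3    3
LCS length = dp[4][6] = 3

3


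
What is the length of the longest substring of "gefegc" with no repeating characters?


Input: "gefegc"
Sliding window (track last position of each char):
  Position 0 ('g'): window [0,0] length 1 -- new best
  Position 1 ('e'): window [0,1] length 2 -- new best
  Position 2 ('f'): window [0,2] length 3 -- new best
  Position 3 ('e'): repeat (last at 1), move window start to 2
  Position 3 ('e'): window [2,3] length 2
  Position 4 ('g'): window [2,4] length 3
  Position 5 ('c'): window [2,5] length 4 -- new best
Longest substring with no repeats: "fegc" with length 4

4


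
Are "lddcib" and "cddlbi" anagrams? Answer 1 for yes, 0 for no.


Strings: "lddcib", "cddlbi"
Sorted first:  bcddil
Sorted second: bcddil
Sorted forms match => anagrams

1


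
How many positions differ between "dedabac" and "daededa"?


Comparing "dedabac" and "daededa" position by position:
  Position 0: 'd' vs 'd' => same
  Position 1: 'e' vs 'a' => DIFFER
  Position 2: 'd' vs 'e' => DIFFER
  Position 3: 'a' vs 'd' => DIFFER
  Position 4: 'b' vs 'e' => DIFFER
  Position 5: 'a' vs 'd' => DIFFER
  Position 6: 'c' vs 'a' => DIFFER
Positions that differ: 6

6


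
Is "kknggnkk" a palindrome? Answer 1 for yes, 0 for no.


Input: kknggnkk
Reversed: kknggnkk
  Compare pos 0 ('k') with pos 7 ('k'): match
  Compare pos 1 ('k') with pos 6 ('k'): match
  Compare pos 2 ('n') with pos 5 ('n'): match
  Compare pos 3 ('g') with pos 4 ('g'): match
Result: palindrome

1


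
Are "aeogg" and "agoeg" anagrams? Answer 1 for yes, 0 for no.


Strings: "aeogg", "agoeg"
Sorted first:  aeggo
Sorted second: aeggo
Sorted forms match => anagrams

1


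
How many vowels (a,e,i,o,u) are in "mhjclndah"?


Input: mhjclndah
Checking each character:
  'm' at position 0: consonant
  'h' at position 1: consonant
  'j' at position 2: consonant
  'c' at position 3: consonant
  'l' at position 4: consonant
  'n' at position 5: consonant
  'd' at position 6: consonant
  'a' at position 7: vowel (running total: 1)
  'h' at position 8: consonant
Total vowels: 1

1


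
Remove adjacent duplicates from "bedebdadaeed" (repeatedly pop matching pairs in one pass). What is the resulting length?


Input: bedebdadaeed
Stack-based adjacent duplicate removal:
  Read 'b': push. Stack: b
  Read 'e': push. Stack: be
  Read 'd': push. Stack: bed
  Read 'e': push. Stack: bede
  Read 'b': push. Stack: bedeb
  Read 'd': push. Stack: bedebd
  Read 'a': push. Stack: bedebda
  Read 'd': push. Stack: bedebdad
  Read 'a': push. Stack: bedebdada
  Read 'e': push. Stack: bedebdadae
  Read 'e': matches stack top 'e' => pop. Stack: bedebdada
  Read 'd': push. Stack: bedebdadad
Final stack: "bedebdadad" (length 10)

10


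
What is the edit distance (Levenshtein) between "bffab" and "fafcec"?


Computing edit distance: "bffab" -> "fafcec"
DP table:
           f    a    f    c    e    c
      0    1    2    3    4    5    6
  b   1    1    2    3    4    5    6
  f   2    1    2    2    3    4    5
  f   3    2    2    2    3    4    5
  a   4    3    2    3    3    4    5
  b   5    4    3    3    4    4    5
Edit distance = dp[5][6] = 5

5


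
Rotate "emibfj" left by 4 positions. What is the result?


Input: "emibfj", rotate left by 4
First 4 characters: "emib"
Remaining characters: "fj"
Concatenate remaining + first: "fj" + "emib" = "fjemib"

fjemib


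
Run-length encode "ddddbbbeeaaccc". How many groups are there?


Input: ddddbbbeeaaccc
Scanning for consecutive runs:
  Group 1: 'd' x 4 (positions 0-3)
  Group 2: 'b' x 3 (positions 4-6)
  Group 3: 'e' x 2 (positions 7-8)
  Group 4: 'a' x 2 (positions 9-10)
  Group 5: 'c' x 3 (positions 11-13)
Total groups: 5

5


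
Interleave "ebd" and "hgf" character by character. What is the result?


Interleaving "ebd" and "hgf":
  Position 0: 'e' from first, 'h' from second => "eh"
  Position 1: 'b' from first, 'g' from second => "bg"
  Position 2: 'd' from first, 'f' from second => "df"
Result: ehbgdf

ehbgdf


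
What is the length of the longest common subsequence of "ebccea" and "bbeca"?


LCS of "ebccea" and "bbeca"
DP table:
           b    b    e    c    a
      0    0    0    0    0    0
  e   0    0    0    1    1    1
  b   0    1    1    1    1    1
  c   0    1    1    1    2    2
  c   0    1    1    1    2    2
  e   0    1    1    2    2    2
  a   0    1    1    2    2    3
LCS length = dp[6][5] = 3

3


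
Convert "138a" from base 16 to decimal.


Input: "138a" in base 16
Positional expansion:
  Digit '1' (value 1) x 16^3 = 4096
  Digit '3' (value 3) x 16^2 = 768
  Digit '8' (value 8) x 16^1 = 128
  Digit 'a' (value 10) x 16^0 = 10
Sum = 5002

5002


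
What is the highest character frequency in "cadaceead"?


Input: cadaceead
Character counts:
  'a': 3
  'c': 2
  'd': 2
  'e': 2
Maximum frequency: 3

3


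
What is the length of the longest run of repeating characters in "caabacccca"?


Input: "caabacccca"
Scanning for longest run:
  Position 1 ('a'): new char, reset run to 1
  Position 2 ('a'): continues run of 'a', length=2
  Position 3 ('b'): new char, reset run to 1
  Position 4 ('a'): new char, reset run to 1
  Position 5 ('c'): new char, reset run to 1
  Position 6 ('c'): continues run of 'c', length=2
  Position 7 ('c'): continues run of 'c', length=3
  Position 8 ('c'): continues run of 'c', length=4
  Position 9 ('a'): new char, reset run to 1
Longest run: 'c' with length 4

4


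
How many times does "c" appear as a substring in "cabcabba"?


Searching for "c" in "cabcabba"
Scanning each position:
  Position 0: "c" => MATCH
  Position 1: "a" => no
  Position 2: "b" => no
  Position 3: "c" => MATCH
  Position 4: "a" => no
  Position 5: "b" => no
  Position 6: "b" => no
  Position 7: "a" => no
Total occurrences: 2

2


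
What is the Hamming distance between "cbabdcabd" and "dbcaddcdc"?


Comparing "cbabdcabd" and "dbcaddcdc" position by position:
  Position 0: 'c' vs 'd' => differ
  Position 1: 'b' vs 'b' => same
  Position 2: 'a' vs 'c' => differ
  Position 3: 'b' vs 'a' => differ
  Position 4: 'd' vs 'd' => same
  Position 5: 'c' vs 'd' => differ
  Position 6: 'a' vs 'c' => differ
  Position 7: 'b' vs 'd' => differ
  Position 8: 'd' vs 'c' => differ
Total differences (Hamming distance): 7

7


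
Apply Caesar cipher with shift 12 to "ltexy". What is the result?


Caesar cipher: shift "ltexy" by 12
  'l' (pos 11) + 12 = pos 23 = 'x'
  't' (pos 19) + 12 = pos 5 = 'f'
  'e' (pos 4) + 12 = pos 16 = 'q'
  'x' (pos 23) + 12 = pos 9 = 'j'
  'y' (pos 24) + 12 = pos 10 = 'k'
Result: xfqjk

xfqjk


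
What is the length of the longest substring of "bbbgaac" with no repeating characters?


Input: "bbbgaac"
Sliding window (track last position of each char):
  Position 0 ('b'): window [0,0] length 1 -- new best
  Position 1 ('b'): repeat (last at 0), move window start to 1
  Position 1 ('b'): window [1,1] length 1
  Position 2 ('b'): repeat (last at 1), move window start to 2
  Position 2 ('b'): window [2,2] length 1
  Position 3 ('g'): window [2,3] length 2 -- new best
  Position 4 ('a'): window [2,4] length 3 -- new best
  Position 5 ('a'): repeat (last at 4), move window start to 5
  Position 5 ('a'): window [5,5] length 1
  Position 6 ('c'): window [5,6] length 2
Longest substring with no repeats: "bga" with length 3

3


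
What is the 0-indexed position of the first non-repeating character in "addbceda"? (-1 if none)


Input: addbceda
Character frequencies:
  'a': 2
  'b': 1
  'c': 1
  'd': 3
  'e': 1
Scanning left to right for freq == 1:
  Position 0 ('a'): freq=2, skip
  Position 1 ('d'): freq=3, skip
  Position 2 ('d'): freq=3, skip
  Position 3 ('b'): unique! => answer = 3

3


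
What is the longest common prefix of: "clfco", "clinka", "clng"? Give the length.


Words: clfco, clinka, clng
  Position 0: all 'c' => match
  Position 1: all 'l' => match
  Position 2: ('f', 'i', 'n') => mismatch, stop
LCP = "cl" (length 2)

2


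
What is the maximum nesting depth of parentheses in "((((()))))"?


Input: "((((()))))"
Tracking depth:
  Position 0 '(': depth becomes 1
  Position 1 '(': depth becomes 2
  Position 2 '(': depth becomes 3
  Position 3 '(': depth becomes 4
  Position 4 '(': depth becomes 5
  Position 5 ')': depth becomes 4
  Position 6 ')': depth becomes 3
  Position 7 ')': depth becomes 2
  Position 8 ')': depth becomes 1
  Position 9 ')': depth becomes 0
Maximum depth reached: 5

5


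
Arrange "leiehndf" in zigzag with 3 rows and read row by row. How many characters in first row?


Zigzag "leiehndf" into 3 rows:
Placing characters:
  'l' => row 0
  'e' => row 1
  'i' => row 2
  'e' => row 1
  'h' => row 0
  'n' => row 1
  'd' => row 2
  'f' => row 1
Rows:
  Row 0: "lh"
  Row 1: "eenf"
  Row 2: "id"
First row length: 2

2


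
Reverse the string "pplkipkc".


Input: pplkipkc
Reading characters right to left:
  Position 7: 'c'
  Position 6: 'k'
  Position 5: 'p'
  Position 4: 'i'
  Position 3: 'k'
  Position 2: 'l'
  Position 1: 'p'
  Position 0: 'p'
Reversed: ckpiklpp

ckpiklpp


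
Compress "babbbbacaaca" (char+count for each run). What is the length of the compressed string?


Input: babbbbacaaca
Runs:
  'b' x 1 => "b1"
  'a' x 1 => "a1"
  'b' x 4 => "b4"
  'a' x 1 => "a1"
  'c' x 1 => "c1"
  'a' x 2 => "a2"
  'c' x 1 => "c1"
  'a' x 1 => "a1"
Compressed: "b1a1b4a1c1a2c1a1"
Compressed length: 16

16


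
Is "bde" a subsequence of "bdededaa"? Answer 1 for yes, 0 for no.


Check if "bde" is a subsequence of "bdededaa"
Greedy scan:
  Position 0 ('b'): matches sub[0] = 'b'
  Position 1 ('d'): matches sub[1] = 'd'
  Position 2 ('e'): matches sub[2] = 'e'
  Position 3 ('d'): no match needed
  Position 4 ('e'): no match needed
  Position 5 ('d'): no match needed
  Position 6 ('a'): no match needed
  Position 7 ('a'): no match needed
All 3 characters matched => is a subsequence

1


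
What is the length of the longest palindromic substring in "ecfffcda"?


Input: "ecfffcda"
Checking substrings for palindromes:
  [1:6] "cfffc" (len 5) => palindrome
  [2:5] "fff" (len 3) => palindrome
  [2:4] "ff" (len 2) => palindrome
  [3:5] "ff" (len 2) => palindrome
Longest palindromic substring: "cfffc" with length 5

5


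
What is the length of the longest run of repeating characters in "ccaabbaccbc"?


Input: "ccaabbaccbc"
Scanning for longest run:
  Position 1 ('c'): continues run of 'c', length=2
  Position 2 ('a'): new char, reset run to 1
  Position 3 ('a'): continues run of 'a', length=2
  Position 4 ('b'): new char, reset run to 1
  Position 5 ('b'): continues run of 'b', length=2
  Position 6 ('a'): new char, reset run to 1
  Position 7 ('c'): new char, reset run to 1
  Position 8 ('c'): continues run of 'c', length=2
  Position 9 ('b'): new char, reset run to 1
  Position 10 ('c'): new char, reset run to 1
Longest run: 'c' with length 2

2


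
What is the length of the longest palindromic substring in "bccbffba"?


Input: "bccbffba"
Checking substrings for palindromes:
  [0:4] "bccb" (len 4) => palindrome
  [3:7] "bffb" (len 4) => palindrome
  [1:3] "cc" (len 2) => palindrome
  [4:6] "ff" (len 2) => palindrome
Longest palindromic substring: "bccb" with length 4

4


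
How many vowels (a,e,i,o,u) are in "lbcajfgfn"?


Input: lbcajfgfn
Checking each character:
  'l' at position 0: consonant
  'b' at position 1: consonant
  'c' at position 2: consonant
  'a' at position 3: vowel (running total: 1)
  'j' at position 4: consonant
  'f' at position 5: consonant
  'g' at position 6: consonant
  'f' at position 7: consonant
  'n' at position 8: consonant
Total vowels: 1

1


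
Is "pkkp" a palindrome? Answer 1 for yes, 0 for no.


Input: pkkp
Reversed: pkkp
  Compare pos 0 ('p') with pos 3 ('p'): match
  Compare pos 1 ('k') with pos 2 ('k'): match
Result: palindrome

1


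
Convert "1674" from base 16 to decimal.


Input: "1674" in base 16
Positional expansion:
  Digit '1' (value 1) x 16^3 = 4096
  Digit '6' (value 6) x 16^2 = 1536
  Digit '7' (value 7) x 16^1 = 112
  Digit '4' (value 4) x 16^0 = 4
Sum = 5748

5748


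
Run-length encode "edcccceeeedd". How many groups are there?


Input: edcccceeeedd
Scanning for consecutive runs:
  Group 1: 'e' x 1 (positions 0-0)
  Group 2: 'd' x 1 (positions 1-1)
  Group 3: 'c' x 4 (positions 2-5)
  Group 4: 'e' x 4 (positions 6-9)
  Group 5: 'd' x 2 (positions 10-11)
Total groups: 5

5


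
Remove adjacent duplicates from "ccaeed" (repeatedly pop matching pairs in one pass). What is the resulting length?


Input: ccaeed
Stack-based adjacent duplicate removal:
  Read 'c': push. Stack: c
  Read 'c': matches stack top 'c' => pop. Stack: (empty)
  Read 'a': push. Stack: a
  Read 'e': push. Stack: ae
  Read 'e': matches stack top 'e' => pop. Stack: a
  Read 'd': push. Stack: ad
Final stack: "ad" (length 2)

2


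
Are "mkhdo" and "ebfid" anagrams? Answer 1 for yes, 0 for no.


Strings: "mkhdo", "ebfid"
Sorted first:  dhkmo
Sorted second: bdefi
Differ at position 0: 'd' vs 'b' => not anagrams

0


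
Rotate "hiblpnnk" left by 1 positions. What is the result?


Input: "hiblpnnk", rotate left by 1
First 1 characters: "h"
Remaining characters: "iblpnnk"
Concatenate remaining + first: "iblpnnk" + "h" = "iblpnnkh"

iblpnnkh


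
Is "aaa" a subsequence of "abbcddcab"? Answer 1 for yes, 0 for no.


Check if "aaa" is a subsequence of "abbcddcab"
Greedy scan:
  Position 0 ('a'): matches sub[0] = 'a'
  Position 1 ('b'): no match needed
  Position 2 ('b'): no match needed
  Position 3 ('c'): no match needed
  Position 4 ('d'): no match needed
  Position 5 ('d'): no match needed
  Position 6 ('c'): no match needed
  Position 7 ('a'): matches sub[1] = 'a'
  Position 8 ('b'): no match needed
Only matched 2/3 characters => not a subsequence

0


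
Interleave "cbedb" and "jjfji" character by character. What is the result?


Interleaving "cbedb" and "jjfji":
  Position 0: 'c' from first, 'j' from second => "cj"
  Position 1: 'b' from first, 'j' from second => "bj"
  Position 2: 'e' from first, 'f' from second => "ef"
  Position 3: 'd' from first, 'j' from second => "dj"
  Position 4: 'b' from first, 'i' from second => "bi"
Result: cjbjefdjbi

cjbjefdjbi


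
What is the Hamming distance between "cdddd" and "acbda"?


Comparing "cdddd" and "acbda" position by position:
  Position 0: 'c' vs 'a' => differ
  Position 1: 'd' vs 'c' => differ
  Position 2: 'd' vs 'b' => differ
  Position 3: 'd' vs 'd' => same
  Position 4: 'd' vs 'a' => differ
Total differences (Hamming distance): 4

4


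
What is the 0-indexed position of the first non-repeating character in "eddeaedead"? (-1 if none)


Input: eddeaedead
Character frequencies:
  'a': 2
  'd': 4
  'e': 4
Scanning left to right for freq == 1:
  Position 0 ('e'): freq=4, skip
  Position 1 ('d'): freq=4, skip
  Position 2 ('d'): freq=4, skip
  Position 3 ('e'): freq=4, skip
  Position 4 ('a'): freq=2, skip
  Position 5 ('e'): freq=4, skip
  Position 6 ('d'): freq=4, skip
  Position 7 ('e'): freq=4, skip
  Position 8 ('a'): freq=2, skip
  Position 9 ('d'): freq=4, skip
  No unique character found => answer = -1

-1


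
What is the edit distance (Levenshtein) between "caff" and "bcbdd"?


Computing edit distance: "caff" -> "bcbdd"
DP table:
           b    c    b    d    d
      0    1    2    3    4    5
  c   1    1    1    2    3    4
  a   2    2    2    2    3    4
  f   3    3    3    3    3    4
  f   4    4    4    4    4    4
Edit distance = dp[4][5] = 4

4


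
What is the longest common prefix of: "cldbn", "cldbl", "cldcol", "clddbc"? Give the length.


Words: cldbn, cldbl, cldcol, clddbc
  Position 0: all 'c' => match
  Position 1: all 'l' => match
  Position 2: all 'd' => match
  Position 3: ('b', 'b', 'c', 'd') => mismatch, stop
LCP = "cld" (length 3)

3


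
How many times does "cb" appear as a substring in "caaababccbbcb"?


Searching for "cb" in "caaababccbbcb"
Scanning each position:
  Position 0: "ca" => no
  Position 1: "aa" => no
  Position 2: "aa" => no
  Position 3: "ab" => no
  Position 4: "ba" => no
  Position 5: "ab" => no
  Position 6: "bc" => no
  Position 7: "cc" => no
  Position 8: "cb" => MATCH
  Position 9: "bb" => no
  Position 10: "bc" => no
  Position 11: "cb" => MATCH
Total occurrences: 2

2


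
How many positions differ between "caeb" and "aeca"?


Comparing "caeb" and "aeca" position by position:
  Position 0: 'c' vs 'a' => DIFFER
  Position 1: 'a' vs 'e' => DIFFER
  Position 2: 'e' vs 'c' => DIFFER
  Position 3: 'b' vs 'a' => DIFFER
Positions that differ: 4

4


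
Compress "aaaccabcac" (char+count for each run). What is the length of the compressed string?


Input: aaaccabcac
Runs:
  'a' x 3 => "a3"
  'c' x 2 => "c2"
  'a' x 1 => "a1"
  'b' x 1 => "b1"
  'c' x 1 => "c1"
  'a' x 1 => "a1"
  'c' x 1 => "c1"
Compressed: "a3c2a1b1c1a1c1"
Compressed length: 14

14


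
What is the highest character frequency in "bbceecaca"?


Input: bbceecaca
Character counts:
  'a': 2
  'b': 2
  'c': 3
  'e': 2
Maximum frequency: 3

3


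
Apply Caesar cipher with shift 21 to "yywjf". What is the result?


Caesar cipher: shift "yywjf" by 21
  'y' (pos 24) + 21 = pos 19 = 't'
  'y' (pos 24) + 21 = pos 19 = 't'
  'w' (pos 22) + 21 = pos 17 = 'r'
  'j' (pos 9) + 21 = pos 4 = 'e'
  'f' (pos 5) + 21 = pos 0 = 'a'
Result: ttrea

ttrea


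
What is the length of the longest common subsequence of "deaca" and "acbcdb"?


LCS of "deaca" and "acbcdb"
DP table:
           a    c    b    c    d    b
      0    0    0    0    0    0    0
  d   0    0    0    0    0    1    1
  e   0    0    0    0    0    1    1
  a   0    1    1    1    1    1    1
  c   0    1    2    2    2    2    2
  a   0    1    2    2    2    2    2
LCS length = dp[5][6] = 2

2


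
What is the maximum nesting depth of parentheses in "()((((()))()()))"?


Input: "()((((()))()()))"
Tracking depth:
  Position 0 '(': depth becomes 1
  Position 1 ')': depth becomes 0
  Position 2 '(': depth becomes 1
  Position 3 '(': depth becomes 2
  Position 4 '(': depth becomes 3
  Position 5 '(': depth becomes 4
  Position 6 '(': depth becomes 5
  Position 7 ')': depth becomes 4
  Position 8 ')': depth becomes 3
  Position 9 ')': depth becomes 2
  Position 10 '(': depth becomes 3
  Position 11 ')': depth becomes 2
  Position 12 '(': depth becomes 3
  Position 13 ')': depth becomes 2
  Position 14 ')': depth becomes 1
  Position 15 ')': depth becomes 0
Maximum depth reached: 5

5


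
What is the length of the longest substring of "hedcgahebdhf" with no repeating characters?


Input: "hedcgahebdhf"
Sliding window (track last position of each char):
  Position 0 ('h'): window [0,0] length 1 -- new best
  Position 1 ('e'): window [0,1] length 2 -- new best
  Position 2 ('d'): window [0,2] length 3 -- new best
  Position 3 ('c'): window [0,3] length 4 -- new best
  Position 4 ('g'): window [0,4] length 5 -- new best
  Position 5 ('a'): window [0,5] length 6 -- new best
  Position 6 ('h'): repeat (last at 0), move window start to 1
  Position 6 ('h'): window [1,6] length 6
  Position 7 ('e'): repeat (last at 1), move window start to 2
  Position 7 ('e'): window [2,7] length 6
  Position 8 ('b'): window [2,8] length 7 -- new best
  Position 9 ('d'): repeat (last at 2), move window start to 3
  Position 9 ('d'): window [3,9] length 7
  Position 10 ('h'): repeat (last at 6), move window start to 7
  Position 10 ('h'): window [7,10] length 4
  Position 11 ('f'): window [7,11] length 5
Longest substring with no repeats: "dcgaheb" with length 7

7


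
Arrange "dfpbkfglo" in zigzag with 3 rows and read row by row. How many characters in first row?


Zigzag "dfpbkfglo" into 3 rows:
Placing characters:
  'd' => row 0
  'f' => row 1
  'p' => row 2
  'b' => row 1
  'k' => row 0
  'f' => row 1
  'g' => row 2
  'l' => row 1
  'o' => row 0
Rows:
  Row 0: "dko"
  Row 1: "fbfl"
  Row 2: "pg"
First row length: 3

3


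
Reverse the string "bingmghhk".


Input: bingmghhk
Reading characters right to left:
  Position 8: 'k'
  Position 7: 'h'
  Position 6: 'h'
  Position 5: 'g'
  Position 4: 'm'
  Position 3: 'g'
  Position 2: 'n'
  Position 1: 'i'
  Position 0: 'b'
Reversed: khhgmgnib

khhgmgnib


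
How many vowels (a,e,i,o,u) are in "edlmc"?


Input: edlmc
Checking each character:
  'e' at position 0: vowel (running total: 1)
  'd' at position 1: consonant
  'l' at position 2: consonant
  'm' at position 3: consonant
  'c' at position 4: consonant
Total vowels: 1

1


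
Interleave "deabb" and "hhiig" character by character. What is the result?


Interleaving "deabb" and "hhiig":
  Position 0: 'd' from first, 'h' from second => "dh"
  Position 1: 'e' from first, 'h' from second => "eh"
  Position 2: 'a' from first, 'i' from second => "ai"
  Position 3: 'b' from first, 'i' from second => "bi"
  Position 4: 'b' from first, 'g' from second => "bg"
Result: dhehaibibg

dhehaibibg


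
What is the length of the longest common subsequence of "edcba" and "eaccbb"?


LCS of "edcba" and "eaccbb"
DP table:
           e    a    c    c    b    b
      0    0    0    0    0    0    0
  e   0    1    1    1    1    1    1
  d   0    1    1    1    1    1    1
  c   0    1    1    2    2    2    2
  b   0    1    1    2    2    3    3
  a   0    1    2    2    2    3    3
LCS length = dp[5][6] = 3

3


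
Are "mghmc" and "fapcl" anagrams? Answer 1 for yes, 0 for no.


Strings: "mghmc", "fapcl"
Sorted first:  cghmm
Sorted second: acflp
Differ at position 0: 'c' vs 'a' => not anagrams

0


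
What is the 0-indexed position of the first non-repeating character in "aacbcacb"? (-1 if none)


Input: aacbcacb
Character frequencies:
  'a': 3
  'b': 2
  'c': 3
Scanning left to right for freq == 1:
  Position 0 ('a'): freq=3, skip
  Position 1 ('a'): freq=3, skip
  Position 2 ('c'): freq=3, skip
  Position 3 ('b'): freq=2, skip
  Position 4 ('c'): freq=3, skip
  Position 5 ('a'): freq=3, skip
  Position 6 ('c'): freq=3, skip
  Position 7 ('b'): freq=2, skip
  No unique character found => answer = -1

-1


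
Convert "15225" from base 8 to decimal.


Input: "15225" in base 8
Positional expansion:
  Digit '1' (value 1) x 8^4 = 4096
  Digit '5' (value 5) x 8^3 = 2560
  Digit '2' (value 2) x 8^2 = 128
  Digit '2' (value 2) x 8^1 = 16
  Digit '5' (value 5) x 8^0 = 5
Sum = 6805

6805


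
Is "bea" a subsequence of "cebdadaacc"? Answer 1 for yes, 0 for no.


Check if "bea" is a subsequence of "cebdadaacc"
Greedy scan:
  Position 0 ('c'): no match needed
  Position 1 ('e'): no match needed
  Position 2 ('b'): matches sub[0] = 'b'
  Position 3 ('d'): no match needed
  Position 4 ('a'): no match needed
  Position 5 ('d'): no match needed
  Position 6 ('a'): no match needed
  Position 7 ('a'): no match needed
  Position 8 ('c'): no match needed
  Position 9 ('c'): no match needed
Only matched 1/3 characters => not a subsequence

0


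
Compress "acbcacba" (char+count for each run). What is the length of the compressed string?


Input: acbcacba
Runs:
  'a' x 1 => "a1"
  'c' x 1 => "c1"
  'b' x 1 => "b1"
  'c' x 1 => "c1"
  'a' x 1 => "a1"
  'c' x 1 => "c1"
  'b' x 1 => "b1"
  'a' x 1 => "a1"
Compressed: "a1c1b1c1a1c1b1a1"
Compressed length: 16

16


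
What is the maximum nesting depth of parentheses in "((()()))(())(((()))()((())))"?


Input: "((()()))(())(((()))()((())))"
Tracking depth:
  Position 0 '(': depth becomes 1
  Position 1 '(': depth becomes 2
  Position 2 '(': depth becomes 3
  Position 3 ')': depth becomes 2
  Position 4 '(': depth becomes 3
  Position 5 ')': depth becomes 2
  Position 6 ')': depth becomes 1
  Position 7 ')': depth becomes 0
  Position 8 '(': depth becomes 1
  Position 9 '(': depth becomes 2
  Position 10 ')': depth becomes 1
  Position 11 ')': depth becomes 0
  Position 12 '(': depth becomes 1
  Position 13 '(': depth becomes 2
  Position 14 '(': depth becomes 3
  Position 15 '(': depth becomes 4
  Position 16 ')': depth becomes 3
  Position 17 ')': depth becomes 2
  Position 18 ')': depth becomes 1
  Position 19 '(': depth becomes 2
  Position 20 ')': depth becomes 1
  Position 21 '(': depth becomes 2
  Position 22 '(': depth becomes 3
  Position 23 '(': depth becomes 4
  Position 24 ')': depth becomes 3
  Position 25 ')': depth becomes 2
  Position 26 ')': depth becomes 1
  Position 27 ')': depth becomes 0
Maximum depth reached: 4

4


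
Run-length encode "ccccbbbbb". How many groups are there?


Input: ccccbbbbb
Scanning for consecutive runs:
  Group 1: 'c' x 4 (positions 0-3)
  Group 2: 'b' x 5 (positions 4-8)
Total groups: 2

2


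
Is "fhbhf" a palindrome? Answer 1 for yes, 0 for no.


Input: fhbhf
Reversed: fhbhf
  Compare pos 0 ('f') with pos 4 ('f'): match
  Compare pos 1 ('h') with pos 3 ('h'): match
Result: palindrome

1


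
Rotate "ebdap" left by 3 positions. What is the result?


Input: "ebdap", rotate left by 3
First 3 characters: "ebd"
Remaining characters: "ap"
Concatenate remaining + first: "ap" + "ebd" = "apebd"

apebd


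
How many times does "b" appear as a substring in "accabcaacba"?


Searching for "b" in "accabcaacba"
Scanning each position:
  Position 0: "a" => no
  Position 1: "c" => no
  Position 2: "c" => no
  Position 3: "a" => no
  Position 4: "b" => MATCH
  Position 5: "c" => no
  Position 6: "a" => no
  Position 7: "a" => no
  Position 8: "c" => no
  Position 9: "b" => MATCH
  Position 10: "a" => no
Total occurrences: 2

2


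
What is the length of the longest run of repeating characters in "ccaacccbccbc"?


Input: "ccaacccbccbc"
Scanning for longest run:
  Position 1 ('c'): continues run of 'c', length=2
  Position 2 ('a'): new char, reset run to 1
  Position 3 ('a'): continues run of 'a', length=2
  Position 4 ('c'): new char, reset run to 1
  Position 5 ('c'): continues run of 'c', length=2
  Position 6 ('c'): continues run of 'c', length=3
  Position 7 ('b'): new char, reset run to 1
  Position 8 ('c'): new char, reset run to 1
  Position 9 ('c'): continues run of 'c', length=2
  Position 10 ('b'): new char, reset run to 1
  Position 11 ('c'): new char, reset run to 1
Longest run: 'c' with length 3

3
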